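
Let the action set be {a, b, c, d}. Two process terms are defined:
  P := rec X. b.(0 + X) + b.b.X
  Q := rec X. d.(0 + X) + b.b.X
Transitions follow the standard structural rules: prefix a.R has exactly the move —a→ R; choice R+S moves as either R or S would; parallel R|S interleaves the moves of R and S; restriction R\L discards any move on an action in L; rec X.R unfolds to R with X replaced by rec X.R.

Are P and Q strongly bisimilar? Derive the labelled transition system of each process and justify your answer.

NO

LTS(P): 3 reachable states
  p0 = rec X. b.(0 + X) + b.b.X :: --b--▸ p1, --b--▸ p2
  p1 = 0 + (rec X. b.(0 + X) + b.b.X) :: --b--▸ p1, --b--▸ p2
  p2 = b.(rec X. b.(0 + X) + b.b.X) :: --b--▸ p0
LTS(Q): 3 reachable states
  q0 = rec X. d.(0 + X) + b.b.X :: --b--▸ q1, --d--▸ q2
  q1 = b.(rec X. d.(0 + X) + b.b.X) :: --b--▸ q0
  q2 = 0 + (rec X. d.(0 + X) + b.b.X) :: --b--▸ q1, --d--▸ q2
Bisimilarity quotient blocks:
  B0 = {p0, p1, p2}
  B1 = {q0, q2}
  B2 = {q1}
p0 ∈ B0, q0 ∈ B1 → different blocks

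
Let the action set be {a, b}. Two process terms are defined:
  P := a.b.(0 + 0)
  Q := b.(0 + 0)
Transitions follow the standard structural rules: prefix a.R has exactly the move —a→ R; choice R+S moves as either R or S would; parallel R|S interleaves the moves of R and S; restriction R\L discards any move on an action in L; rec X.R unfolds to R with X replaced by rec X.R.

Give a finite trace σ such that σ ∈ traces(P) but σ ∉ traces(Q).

Reachable graph of P (3 states):
  u0 = a.b.(0 + 0) has moves ··a··> u1
  u1 = b.(0 + 0) has moves ··b··> u2
  u2 = 0 + 0 has moves (no moves)
Reachable graph of Q (2 states):
  v0 = b.(0 + 0) has moves ··b··> v1
  v1 = 0 + 0 has moves (no moves)
Trace ⟨a⟩ through P, begin at {u0}:
  step 1 (a): {u1}
  — P admits the full trace.
Trace ⟨a⟩ through Q, begin at {v0}:
  step 1 (a): ∅  — Q cannot continue

a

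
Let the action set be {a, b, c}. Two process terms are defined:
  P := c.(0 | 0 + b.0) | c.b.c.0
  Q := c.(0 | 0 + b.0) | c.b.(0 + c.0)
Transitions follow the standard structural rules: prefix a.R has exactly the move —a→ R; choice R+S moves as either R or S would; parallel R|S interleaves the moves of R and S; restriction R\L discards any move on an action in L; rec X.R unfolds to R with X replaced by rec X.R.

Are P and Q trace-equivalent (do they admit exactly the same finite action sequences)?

traces(P) = traces(Q)

P's transition system — 12 states:
  u0 = c.(0 | 0 + b.0) | c.b.c.0 | ··c··> u1, ··c··> u2
  u1 = (0 | 0 + b.0) | c.b.c.0 | ··b··> u3, ··c··> u4
  u2 = c.(0 | 0 + b.0) | b.c.0 | ··b··> u5, ··c··> u4
  u3 = 0 | c.b.c.0 | ··c··> u6
  u4 = (0 | 0 + b.0) | b.c.0 | ··b··> u6, ··b··> u7
  u5 = c.(0 | 0 + b.0) | c.0 | ··c··> u7, ··c··> u8
  u6 = 0 | b.c.0 | ··b··> u9
  u7 = (0 | 0 + b.0) | c.0 | ··b··> u9, ··c··> u10
  u8 = c.(0 | 0 + b.0) | 0 | ··c··> u10
  u9 = 0 | c.0 | ··c··> u11
  u10 = (0 | 0 + b.0) | 0 | ··b··> u11
  u11 = 0 | 0 | stopped
Q's transition system — 12 states:
  v0 = c.(0 | 0 + b.0) | c.b.(0 + c.0) | ··c··> v1, ··c··> v2
  v1 = (0 | 0 + b.0) | c.b.(0 + c.0) | ··b··> v3, ··c··> v4
  v2 = c.(0 | 0 + b.0) | b.(0 + c.0) | ··b··> v5, ··c··> v4
  v3 = 0 | c.b.(0 + c.0) | ··c··> v6
  v4 = (0 | 0 + b.0) | b.(0 + c.0) | ··b··> v6, ··b··> v7
  v5 = c.(0 | 0 + b.0) | (0 + c.0) | ··c··> v7, ··c··> v8
  v6 = 0 | b.(0 + c.0) | ··b··> v9
  v7 = (0 | 0 + b.0) | (0 + c.0) | ··b··> v9, ··c··> v10
  v8 = c.(0 | 0 + b.0) | 0 | ··c··> v10
  v9 = 0 | (0 + c.0) | ··c··> v11
  v10 = (0 | 0 + b.0) | 0 | ··b··> v11
  v11 = 0 | 0 | stopped
Bisimilarity quotient blocks:
  B0 = {u0, v0}
  B1 = {u1, v1}
  B2 = {u3, v3}
  B3 = {u6, v6}
  B4 = {u9, v9}
  B5 = {u11, v11}
  B6 = {u4, v4}
  B7 = {u7, v7}
  B8 = {u10, v10}
  B9 = {u2, v2}
  B10 = {u5, v5}
  B11 = {u8, v8}
u0 ∈ B0, v0 ∈ B0 → same block
Bisimilar ⇒ trace-equivalent.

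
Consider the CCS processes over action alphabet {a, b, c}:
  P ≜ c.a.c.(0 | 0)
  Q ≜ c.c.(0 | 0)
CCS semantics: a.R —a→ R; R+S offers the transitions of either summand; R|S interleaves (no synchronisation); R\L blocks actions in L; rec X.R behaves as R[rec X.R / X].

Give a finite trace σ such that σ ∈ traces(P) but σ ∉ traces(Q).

ca

LTS(P): 4 reachable states
  m0 = c.a.c.(0 | 0) has moves =c=> m1
  m1 = a.c.(0 | 0) has moves =a=> m2
  m2 = c.(0 | 0) has moves =c=> m3
  m3 = 0 | 0 has moves ·
LTS(Q): 3 reachable states
  n0 = c.c.(0 | 0) has moves =c=> n1
  n1 = c.(0 | 0) has moves =c=> n2
  n2 = 0 | 0 has moves ·
Run σ = ⟨ca⟩ on P: start {m0}
  step 1 (c): {m1}
  step 2 (a): {m2}
  — P admits the full trace.
Run σ = ⟨ca⟩ on Q: start {n0}
  step 1 (c): {n1}
  step 2 (a): no successor for Q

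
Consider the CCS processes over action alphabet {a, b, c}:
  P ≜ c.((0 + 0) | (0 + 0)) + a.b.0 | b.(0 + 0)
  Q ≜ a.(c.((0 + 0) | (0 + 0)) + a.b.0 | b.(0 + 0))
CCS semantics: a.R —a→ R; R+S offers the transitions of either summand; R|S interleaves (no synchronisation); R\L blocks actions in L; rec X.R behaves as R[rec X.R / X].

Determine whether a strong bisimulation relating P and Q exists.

P ≁ Q

P's transition system — 7 states:
  m0 = c.((0 + 0) | (0 + 0)) + a.b.0 | b.(0 + 0) ⊢ --a--▸ m1, --b--▸ m2, --c--▸ m3
  m1 = b.0 | b.(0 + 0) ⊢ --b--▸ m4, --b--▸ m5
  m2 = a.b.0 | (0 + 0) ⊢ --a--▸ m5
  m3 = (0 + 0) | (0 + 0) ⊢ deadlocked
  m4 = 0 | b.(0 + 0) ⊢ --b--▸ m6
  m5 = b.0 | (0 + 0) ⊢ --b--▸ m6
  m6 = 0 | (0 + 0) ⊢ deadlocked
Q's transition system — 8 states:
  n0 = a.(c.((0 + 0) | (0 + 0)) + a.b.0 | b.(0 + 0)) ⊢ --a--▸ n1
  n1 = c.((0 + 0) | (0 + 0)) + a.b.0 | b.(0 + 0) ⊢ --a--▸ n2, --b--▸ n3, --c--▸ n4
  n2 = b.0 | b.(0 + 0) ⊢ --b--▸ n5, --b--▸ n6
  n3 = a.b.0 | (0 + 0) ⊢ --a--▸ n6
  n4 = (0 + 0) | (0 + 0) ⊢ deadlocked
  n5 = 0 | b.(0 + 0) ⊢ --b--▸ n7
  n6 = b.0 | (0 + 0) ⊢ --b--▸ n7
  n7 = 0 | (0 + 0) ⊢ deadlocked
Bisimilarity quotient blocks:
  B0 = {m0, n1}
  B1 = {m3, m6, n4, n7}
  B2 = {m1, n2}
  B3 = {m4, m5, n5, n6}
  B4 = {m2, n3}
  B5 = {n0}
m0 ∈ B0, n0 ∈ B5 → different blocks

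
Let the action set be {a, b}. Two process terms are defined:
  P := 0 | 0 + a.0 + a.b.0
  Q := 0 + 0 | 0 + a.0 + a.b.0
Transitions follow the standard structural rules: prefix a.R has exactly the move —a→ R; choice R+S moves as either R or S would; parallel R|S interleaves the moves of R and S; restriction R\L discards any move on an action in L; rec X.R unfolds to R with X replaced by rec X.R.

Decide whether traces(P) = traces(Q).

Reachable graph of P (3 states):
  s0 = 0 | 0 + a.0 + a.b.0 → --a--▸ s1, --a--▸ s2
  s1 = 0 → stopped
  s2 = b.0 → --b--▸ s1
Reachable graph of Q (3 states):
  t0 = 0 + 0 | 0 + a.0 + a.b.0 → --a--▸ t1, --a--▸ t2
  t1 = 0 → stopped
  t2 = b.0 → --b--▸ t1
Bisimilarity quotient blocks:
  B0 = {s0, t0}
  B1 = {s1, t1}
  B2 = {s2, t2}
s0 ∈ B0, t0 ∈ B0 → same block
Bisimilar ⇒ trace-equivalent.

YES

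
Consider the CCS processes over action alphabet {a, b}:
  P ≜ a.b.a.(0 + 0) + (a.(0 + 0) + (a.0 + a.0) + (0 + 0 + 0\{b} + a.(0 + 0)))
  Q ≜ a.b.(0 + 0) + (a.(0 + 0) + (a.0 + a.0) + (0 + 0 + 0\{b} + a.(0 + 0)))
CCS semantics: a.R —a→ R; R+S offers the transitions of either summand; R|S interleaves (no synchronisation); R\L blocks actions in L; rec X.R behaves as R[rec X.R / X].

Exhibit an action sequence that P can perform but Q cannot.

P's transition system — 5 states:
  m0 = a.b.a.(0 + 0) + (a.(0 + 0) + (a.0 + a.0) + (0 + 0 + 0\{b} + a.(0 + 0))) | ··a··> m1, ··a··> m2, ··a··> m3
  m1 = 0 | deadlocked
  m2 = 0 + 0 | deadlocked
  m3 = b.a.(0 + 0) | ··b··> m4
  m4 = a.(0 + 0) | ··a··> m2
Q's transition system — 4 states:
  n0 = a.b.(0 + 0) + (a.(0 + 0) + (a.0 + a.0) + (0 + 0 + 0\{b} + a.(0 + 0))) | ··a··> n1, ··a··> n2, ··a··> n3
  n1 = 0 | deadlocked
  n2 = 0 + 0 | deadlocked
  n3 = b.(0 + 0) | ··b··> n2
Executing aba from P (initial set {m0}):
  after a @ step 1: {m1, m2, m3}
  after b @ step 2: {m4}
  after a @ step 3: {m2}
  — P admits the full trace.
Executing aba from Q (initial set {n0}):
  after a @ step 1: {n1, n2, n3}
  after b @ step 2: {n2}
  after a @ step 3: ∅ (Q stuck)

aba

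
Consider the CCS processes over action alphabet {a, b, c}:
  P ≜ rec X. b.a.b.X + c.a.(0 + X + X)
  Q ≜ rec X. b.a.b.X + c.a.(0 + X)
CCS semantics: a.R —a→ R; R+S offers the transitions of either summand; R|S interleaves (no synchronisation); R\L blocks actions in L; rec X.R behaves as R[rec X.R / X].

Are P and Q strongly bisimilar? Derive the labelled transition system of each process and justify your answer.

P's transition system — 5 states:
  p0 = rec X. b.a.b.X + c.a.(0 + X + X) | =b=> p1, =c=> p2
  p1 = a.b.(rec X. b.a.b.X + c.a.(0 + X + X)) | =a=> p3
  p2 = a.(0 + (rec X. b.a.b.X + c.a.(0 + X + X)) + (rec X. b.a.b.X + c.a.(0 + X + X))) | =a=> p4
  p3 = b.(rec X. b.a.b.X + c.a.(0 + X + X)) | =b=> p0
  p4 = 0 + (rec X. b.a.b.X + c.a.(0 + X + X)) + (rec X. b.a.b.X + c.a.(0 + X + X)) | =b=> p1, =c=> p2
Q's transition system — 5 states:
  q0 = rec X. b.a.b.X + c.a.(0 + X) | =b=> q1, =c=> q2
  q1 = a.b.(rec X. b.a.b.X + c.a.(0 + X)) | =a=> q3
  q2 = a.(0 + (rec X. b.a.b.X + c.a.(0 + X))) | =a=> q4
  q3 = b.(rec X. b.a.b.X + c.a.(0 + X)) | =b=> q0
  q4 = 0 + (rec X. b.a.b.X + c.a.(0 + X)) | =b=> q1, =c=> q2
Bisimilarity quotient blocks:
  B0 = {p0, p4, q0, q4}
  B1 = {p1, q1}
  B2 = {p3, q3}
  B3 = {p2, q2}
p0 ∈ B0, q0 ∈ B0 → same block

bisimilar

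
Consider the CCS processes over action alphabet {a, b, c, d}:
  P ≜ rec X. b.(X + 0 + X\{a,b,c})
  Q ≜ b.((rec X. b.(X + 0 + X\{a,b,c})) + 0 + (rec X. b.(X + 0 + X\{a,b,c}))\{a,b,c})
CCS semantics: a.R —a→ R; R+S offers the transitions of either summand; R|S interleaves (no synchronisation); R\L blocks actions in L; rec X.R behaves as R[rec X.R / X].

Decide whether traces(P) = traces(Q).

trace-equivalent

LTS(P): 2 reachable states
  m0 = rec X. b.(X + 0 + X\{a,b,c}) ⊢ =b=> m1
  m1 = (rec X. b.(X + 0 + X\{a,b,c})) + 0 + (rec X. b.(X + 0 + X\{a,b,c}))\{a,b,c} ⊢ =b=> m1
LTS(Q): 2 reachable states
  n0 = b.((rec X. b.(X + 0 + X\{a,b,c})) + 0 + (rec X. b.(X + 0 + X\{a,b,c}))\{a,b,c}) ⊢ =b=> n1
  n1 = (rec X. b.(X + 0 + X\{a,b,c})) + 0 + (rec X. b.(X + 0 + X\{a,b,c}))\{a,b,c} ⊢ =b=> n1
Bisimilarity quotient blocks:
  B0 = {m0, m1, n0, n1}
m0 ∈ B0, n0 ∈ B0 → same block
Bisimilar ⇒ trace-equivalent.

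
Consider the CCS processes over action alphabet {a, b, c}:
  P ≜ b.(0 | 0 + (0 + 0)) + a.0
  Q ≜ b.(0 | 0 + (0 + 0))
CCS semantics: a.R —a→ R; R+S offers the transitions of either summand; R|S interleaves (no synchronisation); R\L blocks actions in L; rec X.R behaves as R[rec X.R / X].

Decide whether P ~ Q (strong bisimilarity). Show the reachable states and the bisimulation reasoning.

not bisimilar

P's transition system — 3 states:
  u0 = b.(0 | 0 + (0 + 0)) + a.0 ⊢ ··a··> u1, ··b··> u2
  u1 = 0 ⊢ (no moves)
  u2 = 0 | 0 + (0 + 0) ⊢ (no moves)
Q's transition system — 2 states:
  v0 = b.(0 | 0 + (0 + 0)) ⊢ ··b··> v1
  v1 = 0 | 0 + (0 + 0) ⊢ (no moves)
Bisimilarity quotient blocks:
  B0 = {u0}
  B1 = {u1, u2, v1}
  B2 = {v0}
u0 ∈ B0, v0 ∈ B2 → different blocks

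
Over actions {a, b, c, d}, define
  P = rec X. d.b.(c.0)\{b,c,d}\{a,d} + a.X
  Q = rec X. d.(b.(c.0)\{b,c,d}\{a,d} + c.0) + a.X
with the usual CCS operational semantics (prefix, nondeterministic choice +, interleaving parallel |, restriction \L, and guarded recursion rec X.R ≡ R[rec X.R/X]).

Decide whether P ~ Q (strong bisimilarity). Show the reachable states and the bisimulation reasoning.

not bisimilar

LTS(P): 3 reachable states
  m0 = rec X. d.b.(c.0)\{b,c,d}\{a,d} + a.X → —a→ m0, —d→ m1
  m1 = b.(c.0)\{b,c,d}\{a,d} → —b→ m2
  m2 = (c.0)\{b,c,d}\{a,d} → stopped
LTS(Q): 4 reachable states
  n0 = rec X. d.(b.(c.0)\{b,c,d}\{a,d} + c.0) + a.X → —a→ n0, —d→ n1
  n1 = b.(c.0)\{b,c,d}\{a,d} + c.0 → —b→ n2, —c→ n3
  n2 = (c.0)\{b,c,d}\{a,d} → stopped
  n3 = 0 → stopped
Partition-refinement fixed point:
  B0 = {m0}
  B1 = {m1}
  B2 = {m2, n2, n3}
  B3 = {n0}
  B4 = {n1}
m0 ∈ B0, n0 ∈ B3 → different blocks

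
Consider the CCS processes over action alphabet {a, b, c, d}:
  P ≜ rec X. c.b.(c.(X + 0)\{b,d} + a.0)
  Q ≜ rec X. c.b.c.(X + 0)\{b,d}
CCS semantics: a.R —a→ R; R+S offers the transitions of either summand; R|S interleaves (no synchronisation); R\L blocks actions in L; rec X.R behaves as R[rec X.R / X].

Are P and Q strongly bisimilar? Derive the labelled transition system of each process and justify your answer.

P's transition system — 6 states:
  m0 = rec X. c.b.(c.(X + 0)\{b,d} + a.0) :: =c=> m1
  m1 = b.(c.((rec X. c.b.(c.(X + 0)\{b,d} + a.0)) + 0)\{b,d} + a.0) :: =b=> m2
  m2 = c.((rec X. c.b.(c.(X + 0)\{b,d} + a.0)) + 0)\{b,d} + a.0 :: =a=> m3, =c=> m4
  m3 = 0 :: ·
  m4 = ((rec X. c.b.(c.(X + 0)\{b,d} + a.0)) + 0)\{b,d} :: =c=> m5
  m5 = (b.(c.((rec X. c.b.(c.(X + 0)\{b,d} + a.0)) + 0)\{b,d} + a.0))\{b,d} :: ·
Q's transition system — 5 states:
  n0 = rec X. c.b.c.(X + 0)\{b,d} :: =c=> n1
  n1 = b.c.((rec X. c.b.c.(X + 0)\{b,d}) + 0)\{b,d} :: =b=> n2
  n2 = c.((rec X. c.b.c.(X + 0)\{b,d}) + 0)\{b,d} :: =c=> n3
  n3 = ((rec X. c.b.c.(X + 0)\{b,d}) + 0)\{b,d} :: =c=> n4
  n4 = (b.c.((rec X. c.b.c.(X + 0)\{b,d}) + 0)\{b,d})\{b,d} :: ·
Partition-refinement fixed point:
  B0 = {m0}
  B1 = {m1}
  B2 = {m2}
  B3 = {m3, m5, n4}
  B4 = {m4, n3}
  B5 = {n0}
  B6 = {n1}
  B7 = {n2}
m0 ∈ B0, n0 ∈ B5 → different blocks

P ≁ Q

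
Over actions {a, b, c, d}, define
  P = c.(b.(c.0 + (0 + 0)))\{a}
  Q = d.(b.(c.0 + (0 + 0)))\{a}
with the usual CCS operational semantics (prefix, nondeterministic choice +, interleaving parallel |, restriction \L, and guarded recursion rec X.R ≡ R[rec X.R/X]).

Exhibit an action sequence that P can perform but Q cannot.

c

P's transition system — 4 states:
  s0 = c.(b.(c.0 + (0 + 0)))\{a} :: —c→ s1
  s1 = (b.(c.0 + (0 + 0)))\{a} :: —b→ s2
  s2 = (c.0 + (0 + 0))\{a} :: —c→ s3
  s3 = 0\{a} :: (no moves)
Q's transition system — 4 states:
  t0 = d.(b.(c.0 + (0 + 0)))\{a} :: —d→ t1
  t1 = (b.(c.0 + (0 + 0)))\{a} :: —b→ t2
  t2 = (c.0 + (0 + 0))\{a} :: —c→ t3
  t3 = 0\{a} :: (no moves)
Run σ = ⟨c⟩ on P: start {s0}
  [1] c ⇒ {s1}
  — P admits the full trace.
Run σ = ⟨c⟩ on Q: start {t0}
  [1] c ⇒ no successor for Q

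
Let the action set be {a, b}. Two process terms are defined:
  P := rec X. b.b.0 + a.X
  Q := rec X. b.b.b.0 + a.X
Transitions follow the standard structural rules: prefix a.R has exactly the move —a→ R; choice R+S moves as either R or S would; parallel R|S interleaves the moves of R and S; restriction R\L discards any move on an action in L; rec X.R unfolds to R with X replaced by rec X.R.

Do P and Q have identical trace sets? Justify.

trace-distinct — witness ⟨bbb⟩

LTS(P): 3 reachable states
  u0 = rec X. b.b.0 + a.X has moves —a→ u0, —b→ u1
  u1 = b.0 has moves —b→ u2
  u2 = 0 has moves ∅
LTS(Q): 4 reachable states
  v0 = rec X. b.b.b.0 + a.X has moves —a→ v0, —b→ v1
  v1 = b.b.0 has moves —b→ v2
  v2 = b.0 has moves —b→ v3
  v3 = 0 has moves ∅
Run σ = ⟨bbb⟩ on Q: start {v0}
  after b @ step 1: {v1}
  after b @ step 2: {v2}
  after b @ step 3: {v3}
  ✓ Q
Run σ = ⟨bbb⟩ on P: start {u0}
  after b @ step 1: {u1}
  after b @ step 2: {u2}
  after b @ step 3: no successor for P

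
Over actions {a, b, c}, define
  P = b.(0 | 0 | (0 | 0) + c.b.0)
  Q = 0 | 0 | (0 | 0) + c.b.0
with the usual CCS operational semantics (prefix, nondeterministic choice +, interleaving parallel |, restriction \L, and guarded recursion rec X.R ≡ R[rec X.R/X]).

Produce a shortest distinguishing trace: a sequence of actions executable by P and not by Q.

P's transition system — 4 states:
  u0 = b.(0 | 0 | (0 | 0) + c.b.0) :: -b-> u1
  u1 = 0 | 0 | (0 | 0) + c.b.0 :: -c-> u2
  u2 = b.0 :: -b-> u3
  u3 = 0 :: (no moves)
Q's transition system — 3 states:
  v0 = 0 | 0 | (0 | 0) + c.b.0 :: -c-> v1
  v1 = b.0 :: -b-> v2
  v2 = 0 :: (no moves)
Executing b from P (initial set {u0}):
  step 1 (b): {u1}
  ✓ P
Executing b from Q (initial set {v0}):
  step 1 (b): no successor for Q

b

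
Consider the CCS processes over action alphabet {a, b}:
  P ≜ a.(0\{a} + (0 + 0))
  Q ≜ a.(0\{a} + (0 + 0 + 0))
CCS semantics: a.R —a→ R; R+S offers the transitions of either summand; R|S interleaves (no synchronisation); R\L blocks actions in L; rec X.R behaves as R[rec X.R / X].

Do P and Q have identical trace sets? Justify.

traces(P) = traces(Q)

LTS(P): 2 reachable states
  m0 = a.(0\{a} + (0 + 0)) has moves —a→ m1
  m1 = 0\{a} + (0 + 0) has moves ∅
LTS(Q): 2 reachable states
  n0 = a.(0\{a} + (0 + 0 + 0)) has moves —a→ n1
  n1 = 0\{a} + (0 + 0 + 0) has moves ∅
Bisimilarity quotient blocks:
  B0 = {m0, n0}
  B1 = {m1, n1}
m0 ∈ B0, n0 ∈ B0 → same block
Bisimilar ⇒ trace-equivalent.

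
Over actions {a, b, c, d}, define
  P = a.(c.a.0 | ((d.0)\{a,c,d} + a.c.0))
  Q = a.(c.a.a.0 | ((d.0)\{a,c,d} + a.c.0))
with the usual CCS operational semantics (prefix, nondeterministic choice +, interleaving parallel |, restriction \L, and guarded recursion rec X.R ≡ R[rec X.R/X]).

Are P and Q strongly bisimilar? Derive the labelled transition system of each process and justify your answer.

Reachable graph of P (10 states):
  p0 = a.(c.a.0 | ((d.0)\{a,c,d} + a.c.0)) ⊢ -a-> p1
  p1 = c.a.0 | ((d.0)\{a,c,d} + a.c.0) ⊢ -a-> p2, -c-> p3
  p2 = c.a.0 | c.0 ⊢ -c-> p4, -c-> p5
  p3 = a.0 | ((d.0)\{a,c,d} + a.c.0) ⊢ -a-> p4, -a-> p6
  p4 = a.0 | c.0 ⊢ -a-> p7, -c-> p8
  p5 = c.a.0 | 0 ⊢ -c-> p8
  p6 = 0 | ((d.0)\{a,c,d} + a.c.0) ⊢ -a-> p7
  p7 = 0 | c.0 ⊢ -c-> p9
  p8 = a.0 | 0 ⊢ -a-> p9
  p9 = 0 | 0 ⊢ (no moves)
Reachable graph of Q (13 states):
  q0 = a.(c.a.a.0 | ((d.0)\{a,c,d} + a.c.0)) ⊢ -a-> q1
  q1 = c.a.a.0 | ((d.0)\{a,c,d} + a.c.0) ⊢ -a-> q2, -c-> q3
  q2 = c.a.a.0 | c.0 ⊢ -c-> q4, -c-> q5
  q3 = a.a.0 | ((d.0)\{a,c,d} + a.c.0) ⊢ -a-> q4, -a-> q6
  q4 = a.a.0 | c.0 ⊢ -a-> q7, -c-> q8
  q5 = c.a.a.0 | 0 ⊢ -c-> q8
  q6 = a.0 | ((d.0)\{a,c,d} + a.c.0) ⊢ -a-> q7, -a-> q9
  q7 = a.0 | c.0 ⊢ -a-> q10, -c-> q11
  q8 = a.a.0 | 0 ⊢ -a-> q11
  q9 = 0 | ((d.0)\{a,c,d} + a.c.0) ⊢ -a-> q10
  q10 = 0 | c.0 ⊢ -c-> q12
  q11 = a.0 | 0 ⊢ -a-> q12
  q12 = 0 | 0 ⊢ (no moves)
Coarsest stable partition (strong bisimilarity classes):
  B0 = {p0}
  B1 = {p1}
  B2 = {p3, q6}
  B3 = {p6, q9}
  B4 = {p7, q10}
  B5 = {p9, q12}
  B6 = {p4, q7}
  B7 = {p8, q11}
  B8 = {p2}
  B9 = {p5}
  B10 = {q0}
  B11 = {q1}
  B12 = {q3}
  B13 = {q4}
  B14 = {q8}
  B15 = {q2}
  B16 = {q5}
p0 ∈ B0, q0 ∈ B10 → different blocks

NO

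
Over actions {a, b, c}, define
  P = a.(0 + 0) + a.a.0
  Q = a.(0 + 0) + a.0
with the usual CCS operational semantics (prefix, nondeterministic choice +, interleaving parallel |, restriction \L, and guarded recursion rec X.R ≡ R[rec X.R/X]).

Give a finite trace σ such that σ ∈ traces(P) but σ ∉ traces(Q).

Reachable graph of P (4 states):
  u0 = a.(0 + 0) + a.a.0 :: —a→ u1, —a→ u2
  u1 = 0 + 0 :: deadlocked
  u2 = a.0 :: —a→ u3
  u3 = 0 :: deadlocked
Reachable graph of Q (3 states):
  v0 = a.(0 + 0) + a.0 :: —a→ v1, —a→ v2
  v1 = 0 :: deadlocked
  v2 = 0 + 0 :: deadlocked
Executing aa from P (initial set {u0}):
  step 1 (a): {u1, u2}
  step 2 (a): {u3}
  P completes σ.
Executing aa from Q (initial set {v0}):
  step 1 (a): {v1, v2}
  step 2 (a): no successor for Q

aa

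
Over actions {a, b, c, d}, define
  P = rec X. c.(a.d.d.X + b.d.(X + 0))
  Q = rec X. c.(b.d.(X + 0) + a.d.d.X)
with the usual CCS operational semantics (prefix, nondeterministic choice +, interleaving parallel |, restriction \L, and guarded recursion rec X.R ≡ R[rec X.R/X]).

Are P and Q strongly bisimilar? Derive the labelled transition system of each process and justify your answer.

YES

LTS(P): 6 reachable states
  u0 = rec X. c.(a.d.d.X + b.d.(X + 0)) | —c→ u1
  u1 = a.d.d.(rec X. c.(a.d.d.X + b.d.(X + 0))) + b.d.((rec X. c.(a.d.d.X + b.d.(X + 0))) + 0) | —a→ u2, —b→ u3
  u2 = d.d.(rec X. c.(a.d.d.X + b.d.(X + 0))) | —d→ u4
  u3 = d.((rec X. c.(a.d.d.X + b.d.(X + 0))) + 0) | —d→ u5
  u4 = d.(rec X. c.(a.d.d.X + b.d.(X + 0))) | —d→ u0
  u5 = (rec X. c.(a.d.d.X + b.d.(X + 0))) + 0 | —c→ u1
LTS(Q): 6 reachable states
  v0 = rec X. c.(b.d.(X + 0) + a.d.d.X) | —c→ v1
  v1 = b.d.((rec X. c.(b.d.(X + 0) + a.d.d.X)) + 0) + a.d.d.(rec X. c.(b.d.(X + 0) + a.d.d.X)) | —a→ v2, —b→ v3
  v2 = d.d.(rec X. c.(b.d.(X + 0) + a.d.d.X)) | —d→ v4
  v3 = d.((rec X. c.(b.d.(X + 0) + a.d.d.X)) + 0) | —d→ v5
  v4 = d.(rec X. c.(b.d.(X + 0) + a.d.d.X)) | —d→ v0
  v5 = (rec X. c.(b.d.(X + 0) + a.d.d.X)) + 0 | —c→ v1
Partition-refinement fixed point:
  B0 = {u0, u5, v0, v5}
  B1 = {u1, v1}
  B2 = {u3, u4, v3, v4}
  B3 = {u2, v2}
u0 ∈ B0, v0 ∈ B0 → same block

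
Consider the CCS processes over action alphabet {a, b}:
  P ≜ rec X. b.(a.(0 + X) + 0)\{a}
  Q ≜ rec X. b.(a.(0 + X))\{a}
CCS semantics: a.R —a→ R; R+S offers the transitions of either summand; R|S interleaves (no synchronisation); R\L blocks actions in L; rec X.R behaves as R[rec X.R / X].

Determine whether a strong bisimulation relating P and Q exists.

LTS(P): 2 reachable states
  s0 = rec X. b.(a.(0 + X) + 0)\{a} ⊢ =b=> s1
  s1 = (a.(0 + (rec X. b.(a.(0 + X) + 0)\{a})) + 0)\{a} ⊢ ·
LTS(Q): 2 reachable states
  t0 = rec X. b.(a.(0 + X))\{a} ⊢ =b=> t1
  t1 = (a.(0 + (rec X. b.(a.(0 + X))\{a})))\{a} ⊢ ·
Coarsest stable partition (strong bisimilarity classes):
  B0 = {s0, t0}
  B1 = {s1, t1}
s0 ∈ B0, t0 ∈ B0 → same block

P ~ Q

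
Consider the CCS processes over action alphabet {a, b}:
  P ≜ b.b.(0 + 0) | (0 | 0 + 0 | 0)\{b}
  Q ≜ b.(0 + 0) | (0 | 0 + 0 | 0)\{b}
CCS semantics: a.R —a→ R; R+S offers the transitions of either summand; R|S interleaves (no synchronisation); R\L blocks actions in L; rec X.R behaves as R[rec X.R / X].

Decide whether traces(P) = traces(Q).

Reachable graph of P (3 states):
  p0 = b.b.(0 + 0) | (0 | 0 + 0 | 0)\{b} ⊢ —b→ p1
  p1 = b.(0 + 0) | (0 | 0 + 0 | 0)\{b} ⊢ —b→ p2
  p2 = (0 + 0) | (0 | 0 + 0 | 0)\{b} ⊢ ·
Reachable graph of Q (2 states):
  q0 = b.(0 + 0) | (0 | 0 + 0 | 0)\{b} ⊢ —b→ q1
  q1 = (0 + 0) | (0 | 0 + 0 | 0)\{b} ⊢ ·
Run σ = ⟨bb⟩ on P: start {p0}
  [1] b ⇒ {p1}
  [2] b ⇒ {p2}
  — P admits the full trace.
Run σ = ⟨bb⟩ on Q: start {q0}
  [1] b ⇒ {q1}
  [2] b ⇒ no successor for Q

trace-distinct — witness ⟨bb⟩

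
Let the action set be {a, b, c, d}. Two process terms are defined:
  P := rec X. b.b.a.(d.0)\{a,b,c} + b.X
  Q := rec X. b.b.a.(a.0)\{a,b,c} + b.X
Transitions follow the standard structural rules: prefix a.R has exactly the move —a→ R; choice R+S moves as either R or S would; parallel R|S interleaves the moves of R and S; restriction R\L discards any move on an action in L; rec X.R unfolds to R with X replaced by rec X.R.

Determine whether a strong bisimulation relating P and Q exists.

Reachable graph of P (5 states):
  m0 = rec X. b.b.a.(d.0)\{a,b,c} + b.X ⊢ -b-> m0, -b-> m1
  m1 = b.a.(d.0)\{a,b,c} ⊢ -b-> m2
  m2 = a.(d.0)\{a,b,c} ⊢ -a-> m3
  m3 = (d.0)\{a,b,c} ⊢ -d-> m4
  m4 = 0\{a,b,c} ⊢ (no moves)
Reachable graph of Q (4 states):
  n0 = rec X. b.b.a.(a.0)\{a,b,c} + b.X ⊢ -b-> n0, -b-> n1
  n1 = b.a.(a.0)\{a,b,c} ⊢ -b-> n2
  n2 = a.(a.0)\{a,b,c} ⊢ -a-> n3
  n3 = (a.0)\{a,b,c} ⊢ (no moves)
Bisimilarity quotient blocks:
  B0 = {m0}
  B1 = {m1}
  B2 = {m2}
  B3 = {m3}
  B4 = {m4, n3}
  B5 = {n0}
  B6 = {n1}
  B7 = {n2}
m0 ∈ B0, n0 ∈ B5 → different blocks

NO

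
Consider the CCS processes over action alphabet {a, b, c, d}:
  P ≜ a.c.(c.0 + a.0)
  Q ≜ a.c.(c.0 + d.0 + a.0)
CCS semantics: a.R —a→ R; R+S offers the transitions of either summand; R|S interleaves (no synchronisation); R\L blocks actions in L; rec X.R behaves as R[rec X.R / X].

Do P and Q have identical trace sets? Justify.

traces(P) ≠ traces(Q) — witness ⟨acd⟩

Reachable graph of P (4 states):
  m0 = a.c.(c.0 + a.0) :: —a→ m1
  m1 = c.(c.0 + a.0) :: —c→ m2
  m2 = c.0 + a.0 :: —a→ m3, —c→ m3
  m3 = 0 :: stopped
Reachable graph of Q (4 states):
  n0 = a.c.(c.0 + d.0 + a.0) :: —a→ n1
  n1 = c.(c.0 + d.0 + a.0) :: —c→ n2
  n2 = c.0 + d.0 + a.0 :: —a→ n3, —c→ n3, —d→ n3
  n3 = 0 :: stopped
Executing acd from Q (initial set {n0}):
  after a @ step 1: {n1}
  after c @ step 2: {n2}
  after d @ step 3: {n3}
  Q completes σ.
Executing acd from P (initial set {m0}):
  after a @ step 1: {m1}
  after c @ step 2: {m2}
  after d @ step 3: no successor for P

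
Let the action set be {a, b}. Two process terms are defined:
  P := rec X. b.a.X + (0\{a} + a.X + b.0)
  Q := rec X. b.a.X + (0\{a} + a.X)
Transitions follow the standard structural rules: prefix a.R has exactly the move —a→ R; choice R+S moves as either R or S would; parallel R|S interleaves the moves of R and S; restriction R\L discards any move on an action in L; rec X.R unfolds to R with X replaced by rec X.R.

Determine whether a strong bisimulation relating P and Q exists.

not bisimilar

Reachable graph of P (3 states):
  u0 = rec X. b.a.X + (0\{a} + a.X + b.0) → =a=> u0, =b=> u1, =b=> u2
  u1 = 0 → deadlocked
  u2 = a.(rec X. b.a.X + (0\{a} + a.X + b.0)) → =a=> u0
Reachable graph of Q (2 states):
  v0 = rec X. b.a.X + (0\{a} + a.X) → =a=> v0, =b=> v1
  v1 = a.(rec X. b.a.X + (0\{a} + a.X)) → =a=> v0
Partition-refinement fixed point:
  B0 = {u0}
  B1 = {u1}
  B2 = {u2}
  B3 = {v0}
  B4 = {v1}
u0 ∈ B0, v0 ∈ B3 → different blocks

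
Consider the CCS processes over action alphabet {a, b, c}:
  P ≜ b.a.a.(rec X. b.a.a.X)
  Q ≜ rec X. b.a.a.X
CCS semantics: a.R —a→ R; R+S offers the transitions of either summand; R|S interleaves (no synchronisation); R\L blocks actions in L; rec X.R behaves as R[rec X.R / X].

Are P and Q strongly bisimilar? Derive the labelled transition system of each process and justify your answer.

bisimilar

P's transition system — 4 states:
  p0 = b.a.a.(rec X. b.a.a.X) → ··b··> p1
  p1 = a.a.(rec X. b.a.a.X) → ··a··> p2
  p2 = a.(rec X. b.a.a.X) → ··a··> p3
  p3 = rec X. b.a.a.X → ··b··> p1
Q's transition system — 3 states:
  q0 = rec X. b.a.a.X → ··b··> q1
  q1 = a.a.(rec X. b.a.a.X) → ··a··> q2
  q2 = a.(rec X. b.a.a.X) → ··a··> q0
Bisimilarity quotient blocks:
  B0 = {p0, p3, q0}
  B1 = {p1, q1}
  B2 = {p2, q2}
p0 ∈ B0, q0 ∈ B0 → same block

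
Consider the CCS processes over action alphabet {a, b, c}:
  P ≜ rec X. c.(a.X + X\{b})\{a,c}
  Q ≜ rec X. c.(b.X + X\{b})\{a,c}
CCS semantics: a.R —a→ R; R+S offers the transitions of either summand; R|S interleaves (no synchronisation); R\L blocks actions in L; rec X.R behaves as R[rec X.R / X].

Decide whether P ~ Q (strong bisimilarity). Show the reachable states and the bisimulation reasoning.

P ≁ Q

LTS(P): 2 reachable states
  u0 = rec X. c.(a.X + X\{b})\{a,c} → -c-> u1
  u1 = (a.(rec X. c.(a.X + X\{b})\{a,c}) + (rec X. c.(a.X + X\{b})\{a,c})\{b})\{a,c} → deadlocked
LTS(Q): 3 reachable states
  v0 = rec X. c.(b.X + X\{b})\{a,c} → -c-> v1
  v1 = (b.(rec X. c.(b.X + X\{b})\{a,c}) + (rec X. c.(b.X + X\{b})\{a,c})\{b})\{a,c} → -b-> v2
  v2 = (rec X. c.(b.X + X\{b})\{a,c})\{a,c} → deadlocked
Partition-refinement fixed point:
  B0 = {u0}
  B1 = {u1, v2}
  B2 = {v0}
  B3 = {v1}
u0 ∈ B0, v0 ∈ B2 → different blocks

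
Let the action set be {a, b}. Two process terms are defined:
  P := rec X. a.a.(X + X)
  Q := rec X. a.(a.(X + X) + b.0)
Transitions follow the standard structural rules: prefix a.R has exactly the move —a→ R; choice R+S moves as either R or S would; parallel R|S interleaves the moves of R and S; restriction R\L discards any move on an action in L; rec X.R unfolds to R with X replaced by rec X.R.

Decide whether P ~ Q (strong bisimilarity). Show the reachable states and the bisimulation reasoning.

NO

LTS(P): 3 reachable states
  s0 = rec X. a.a.(X + X) ⊢ -a-> s1
  s1 = a.((rec X. a.a.(X + X)) + (rec X. a.a.(X + X))) ⊢ -a-> s2
  s2 = (rec X. a.a.(X + X)) + (rec X. a.a.(X + X)) ⊢ -a-> s1
LTS(Q): 4 reachable states
  t0 = rec X. a.(a.(X + X) + b.0) ⊢ -a-> t1
  t1 = a.((rec X. a.(a.(X + X) + b.0)) + (rec X. a.(a.(X + X) + b.0))) + b.0 ⊢ -a-> t2, -b-> t3
  t2 = (rec X. a.(a.(X + X) + b.0)) + (rec X. a.(a.(X + X) + b.0)) ⊢ -a-> t1
  t3 = 0 ⊢ ·
Bisimilarity quotient blocks:
  B0 = {s0, s1, s2}
  B1 = {t0, t2}
  B2 = {t1}
  B3 = {t3}
s0 ∈ B0, t0 ∈ B1 → different blocks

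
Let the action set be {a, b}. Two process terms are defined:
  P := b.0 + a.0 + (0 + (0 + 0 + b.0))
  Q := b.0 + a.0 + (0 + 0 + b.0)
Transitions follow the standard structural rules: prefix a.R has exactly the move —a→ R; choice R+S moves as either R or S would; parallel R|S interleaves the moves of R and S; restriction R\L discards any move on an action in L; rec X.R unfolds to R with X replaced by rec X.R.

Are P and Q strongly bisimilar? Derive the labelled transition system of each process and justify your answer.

P's transition system — 2 states:
  s0 = b.0 + a.0 + (0 + (0 + 0 + b.0)) has moves —a→ s1, —b→ s1
  s1 = 0 has moves (no moves)
Q's transition system — 2 states:
  t0 = b.0 + a.0 + (0 + 0 + b.0) has moves —a→ t1, —b→ t1
  t1 = 0 has moves (no moves)
Coarsest stable partition (strong bisimilarity classes):
  B0 = {s0, t0}
  B1 = {s1, t1}
s0 ∈ B0, t0 ∈ B0 → same block

YES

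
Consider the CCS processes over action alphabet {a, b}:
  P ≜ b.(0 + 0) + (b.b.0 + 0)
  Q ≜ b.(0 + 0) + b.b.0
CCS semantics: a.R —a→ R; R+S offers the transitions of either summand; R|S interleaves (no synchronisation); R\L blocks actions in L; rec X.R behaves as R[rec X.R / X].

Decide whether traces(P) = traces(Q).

YES

LTS(P): 4 reachable states
  u0 = b.(0 + 0) + (b.b.0 + 0) | ··b··> u1, ··b··> u2
  u1 = 0 + 0 | deadlocked
  u2 = b.0 | ··b··> u3
  u3 = 0 | deadlocked
LTS(Q): 4 reachable states
  v0 = b.(0 + 0) + b.b.0 | ··b··> v1, ··b··> v2
  v1 = 0 + 0 | deadlocked
  v2 = b.0 | ··b··> v3
  v3 = 0 | deadlocked
Coarsest stable partition (strong bisimilarity classes):
  B0 = {u0, v0}
  B1 = {u2, v2}
  B2 = {u1, u3, v1, v3}
u0 ∈ B0, v0 ∈ B0 → same block
Bisimilar ⇒ trace-equivalent.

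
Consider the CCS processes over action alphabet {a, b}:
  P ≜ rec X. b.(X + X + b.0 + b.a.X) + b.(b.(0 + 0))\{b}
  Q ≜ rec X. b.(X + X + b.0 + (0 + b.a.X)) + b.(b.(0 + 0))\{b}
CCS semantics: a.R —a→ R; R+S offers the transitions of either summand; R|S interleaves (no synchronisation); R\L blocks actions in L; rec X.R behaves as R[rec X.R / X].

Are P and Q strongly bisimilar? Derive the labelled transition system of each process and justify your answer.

P's transition system — 5 states:
  m0 = rec X. b.(X + X + b.0 + b.a.X) + b.(b.(0 + 0))\{b} ⊢ =b=> m1, =b=> m2
  m1 = (b.(0 + 0))\{b} ⊢ (no moves)
  m2 = (rec X. b.(X + X + b.0 + b.a.X) + b.(b.(0 + 0))\{b}) + (rec X. b.(X + X + b.0 + b.a.X) + b.(b.(0 + 0))\{b}) + b.0 + b.a.(rec X. b.(X + X + b.0 + b.a.X) + b.(b.(0 + 0))\{b}) ⊢ =b=> m1, =b=> m2, =b=> m3, =b=> m4
  m3 = 0 ⊢ (no moves)
  m4 = a.(rec X. b.(X + X + b.0 + b.a.X) + b.(b.(0 + 0))\{b}) ⊢ =a=> m0
Q's transition system — 5 states:
  n0 = rec X. b.(X + X + b.0 + (0 + b.a.X)) + b.(b.(0 + 0))\{b} ⊢ =b=> n1, =b=> n2
  n1 = (b.(0 + 0))\{b} ⊢ (no moves)
  n2 = (rec X. b.(X + X + b.0 + (0 + b.a.X)) + b.(b.(0 + 0))\{b}) + (rec X. b.(X + X + b.0 + (0 + b.a.X)) + b.(b.(0 + 0))\{b}) + b.0 + (0 + b.a.(rec X. b.(X + X + b.0 + (0 + b.a.X)) + b.(b.(0 + 0))\{b})) ⊢ =b=> n1, =b=> n2, =b=> n3, =b=> n4
  n3 = 0 ⊢ (no moves)
  n4 = a.(rec X. b.(X + X + b.0 + (0 + b.a.X)) + b.(b.(0 + 0))\{b}) ⊢ =a=> n0
Coarsest stable partition (strong bisimilarity classes):
  B0 = {m0, n0}
  B1 = {m1, m3, n1, n3}
  B2 = {m2, n2}
  B3 = {m4, n4}
m0 ∈ B0, n0 ∈ B0 → same block

bisimilar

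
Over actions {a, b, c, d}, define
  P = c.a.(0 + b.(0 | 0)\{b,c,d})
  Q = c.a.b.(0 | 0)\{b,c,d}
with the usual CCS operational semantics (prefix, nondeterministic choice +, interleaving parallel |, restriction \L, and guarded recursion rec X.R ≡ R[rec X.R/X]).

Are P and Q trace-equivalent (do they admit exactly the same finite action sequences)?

YES

P's transition system — 4 states:
  s0 = c.a.(0 + b.(0 | 0)\{b,c,d}) | ··c··> s1
  s1 = a.(0 + b.(0 | 0)\{b,c,d}) | ··a··> s2
  s2 = 0 + b.(0 | 0)\{b,c,d} | ··b··> s3
  s3 = (0 | 0)\{b,c,d} | ∅
Q's transition system — 4 states:
  t0 = c.a.b.(0 | 0)\{b,c,d} | ··c··> t1
  t1 = a.b.(0 | 0)\{b,c,d} | ··a··> t2
  t2 = b.(0 | 0)\{b,c,d} | ··b··> t3
  t3 = (0 | 0)\{b,c,d} | ∅
Bisimilarity quotient blocks:
  B0 = {s0, t0}
  B1 = {s1, t1}
  B2 = {s2, t2}
  B3 = {s3, t3}
s0 ∈ B0, t0 ∈ B0 → same block
Bisimilar ⇒ trace-equivalent.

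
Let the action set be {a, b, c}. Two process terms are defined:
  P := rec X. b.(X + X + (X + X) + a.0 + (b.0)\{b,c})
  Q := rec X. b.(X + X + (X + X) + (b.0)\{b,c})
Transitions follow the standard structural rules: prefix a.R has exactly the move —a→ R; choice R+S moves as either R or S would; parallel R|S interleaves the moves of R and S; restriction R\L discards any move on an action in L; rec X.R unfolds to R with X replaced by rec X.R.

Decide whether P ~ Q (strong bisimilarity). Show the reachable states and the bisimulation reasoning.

LTS(P): 3 reachable states
  p0 = rec X. b.(X + X + (X + X) + a.0 + (b.0)\{b,c}) ⊢ =b=> p1
  p1 = (rec X. b.(X + X + (X + X) + a.0 + (b.0)\{b,c})) + (rec X. b.(X + X + (X + X) + a.0 + (b.0)\{b,c})) + ((rec X. b.(X + X + (X + X) + a.0 + (b.0)\{b,c})) + (rec X. b.(X + X + (X + X) + a.0 + (b.0)\{b,c}))) + a.0 + (b.0)\{b,c} ⊢ =a=> p2, =b=> p1
  p2 = 0 ⊢ deadlocked
LTS(Q): 2 reachable states
  q0 = rec X. b.(X + X + (X + X) + (b.0)\{b,c}) ⊢ =b=> q1
  q1 = (rec X. b.(X + X + (X + X) + (b.0)\{b,c})) + (rec X. b.(X + X + (X + X) + (b.0)\{b,c})) + ((rec X. b.(X + X + (X + X) + (b.0)\{b,c})) + (rec X. b.(X + X + (X + X) + (b.0)\{b,c}))) + (b.0)\{b,c} ⊢ =b=> q1
Partition-refinement fixed point:
  B0 = {p0}
  B1 = {p1}
  B2 = {p2}
  B3 = {q0, q1}
p0 ∈ B0, q0 ∈ B3 → different blocks

P ≁ Q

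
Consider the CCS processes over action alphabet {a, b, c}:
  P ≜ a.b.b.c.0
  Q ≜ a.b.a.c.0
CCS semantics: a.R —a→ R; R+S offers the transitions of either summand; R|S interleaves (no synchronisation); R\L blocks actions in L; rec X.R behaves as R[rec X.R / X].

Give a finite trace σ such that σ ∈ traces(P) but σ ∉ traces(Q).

abb

Reachable graph of P (5 states):
  p0 = a.b.b.c.0 ⊢ —a→ p1
  p1 = b.b.c.0 ⊢ —b→ p2
  p2 = b.c.0 ⊢ —b→ p3
  p3 = c.0 ⊢ —c→ p4
  p4 = 0 ⊢ (no moves)
Reachable graph of Q (5 states):
  q0 = a.b.a.c.0 ⊢ —a→ q1
  q1 = b.a.c.0 ⊢ —b→ q2
  q2 = a.c.0 ⊢ —a→ q3
  q3 = c.0 ⊢ —c→ q4
  q4 = 0 ⊢ (no moves)
Run σ = ⟨abb⟩ on P: start {p0}
  step 1 (a): {p1}
  step 2 (b): {p2}
  step 3 (b): {p3}
  ✓ P
Run σ = ⟨abb⟩ on Q: start {q0}
  step 1 (a): {q1}
  step 2 (b): {q2}
  step 3 (b): ∅ (Q stuck)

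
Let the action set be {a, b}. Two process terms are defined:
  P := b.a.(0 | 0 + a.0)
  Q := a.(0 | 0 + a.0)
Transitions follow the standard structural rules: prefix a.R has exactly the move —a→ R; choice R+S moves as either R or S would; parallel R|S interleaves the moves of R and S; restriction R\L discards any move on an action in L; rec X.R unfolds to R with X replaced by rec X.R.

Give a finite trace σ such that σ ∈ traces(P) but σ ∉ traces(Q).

b

P's transition system — 4 states:
  s0 = b.a.(0 | 0 + a.0) → =b=> s1
  s1 = a.(0 | 0 + a.0) → =a=> s2
  s2 = 0 | 0 + a.0 → =a=> s3
  s3 = 0 → ·
Q's transition system — 3 states:
  t0 = a.(0 | 0 + a.0) → =a=> t1
  t1 = 0 | 0 + a.0 → =a=> t2
  t2 = 0 → ·
Executing b from P (initial set {s0}):
  [1] b ⇒ {s1}
  — P admits the full trace.
Executing b from Q (initial set {t0}):
  [1] b ⇒ ∅ (Q stuck)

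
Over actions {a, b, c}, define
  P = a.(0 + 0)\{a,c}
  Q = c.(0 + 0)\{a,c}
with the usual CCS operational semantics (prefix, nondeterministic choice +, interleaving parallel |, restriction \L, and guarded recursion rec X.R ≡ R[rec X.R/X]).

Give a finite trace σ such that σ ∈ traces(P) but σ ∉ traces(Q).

Reachable graph of P (2 states):
  m0 = a.(0 + 0)\{a,c} | =a=> m1
  m1 = (0 + 0)\{a,c} | stopped
Reachable graph of Q (2 states):
  n0 = c.(0 + 0)\{a,c} | =c=> n1
  n1 = (0 + 0)\{a,c} | stopped
Trace ⟨a⟩ through P, begin at {m0}:
  after a @ step 1: {m1}
  — P admits the full trace.
Trace ⟨a⟩ through Q, begin at {n0}:
  after a @ step 1: ∅ (Q stuck)

a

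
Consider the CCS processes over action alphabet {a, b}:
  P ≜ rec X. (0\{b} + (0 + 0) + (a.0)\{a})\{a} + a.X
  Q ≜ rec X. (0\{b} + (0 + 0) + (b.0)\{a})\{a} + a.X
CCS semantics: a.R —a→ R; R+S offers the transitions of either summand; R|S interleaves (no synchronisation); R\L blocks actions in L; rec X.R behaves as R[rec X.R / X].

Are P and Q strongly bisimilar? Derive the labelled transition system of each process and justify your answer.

LTS(P): 1 reachable states
  p0 = rec X. (0\{b} + (0 + 0) + (a.0)\{a})\{a} + a.X ⊢ =a=> p0
LTS(Q): 2 reachable states
  q0 = rec X. (0\{b} + (0 + 0) + (b.0)\{a})\{a} + a.X ⊢ =a=> q0, =b=> q1
  q1 = 0\{a}\{a} ⊢ deadlocked
Coarsest stable partition (strong bisimilarity classes):
  B0 = {p0}
  B1 = {q0}
  B2 = {q1}
p0 ∈ B0, q0 ∈ B1 → different blocks

NO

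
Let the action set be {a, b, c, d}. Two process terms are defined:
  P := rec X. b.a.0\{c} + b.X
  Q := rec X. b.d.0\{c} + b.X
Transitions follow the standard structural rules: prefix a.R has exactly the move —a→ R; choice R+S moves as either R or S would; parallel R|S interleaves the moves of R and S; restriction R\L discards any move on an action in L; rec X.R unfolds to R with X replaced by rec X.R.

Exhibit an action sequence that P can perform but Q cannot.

Reachable graph of P (3 states):
  m0 = rec X. b.a.0\{c} + b.X ⊢ =b=> m0, =b=> m1
  m1 = a.0\{c} ⊢ =a=> m2
  m2 = 0\{c} ⊢ ∅
Reachable graph of Q (3 states):
  n0 = rec X. b.d.0\{c} + b.X ⊢ =b=> n0, =b=> n1
  n1 = d.0\{c} ⊢ =d=> n2
  n2 = 0\{c} ⊢ ∅
Executing ba from P (initial set {m0}):
  step 1 (b): {m0, m1}
  step 2 (a): {m2}
  P completes σ.
Executing ba from Q (initial set {n0}):
  step 1 (b): {n0, n1}
  step 2 (a): ∅ (Q stuck)

ba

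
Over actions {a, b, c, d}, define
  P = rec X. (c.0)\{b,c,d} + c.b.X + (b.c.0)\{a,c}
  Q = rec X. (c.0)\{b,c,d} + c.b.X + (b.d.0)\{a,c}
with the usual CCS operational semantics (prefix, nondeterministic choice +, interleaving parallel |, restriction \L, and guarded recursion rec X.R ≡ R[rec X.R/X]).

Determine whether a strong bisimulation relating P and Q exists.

Reachable graph of P (3 states):
  p0 = rec X. (c.0)\{b,c,d} + c.b.X + (b.c.0)\{a,c} → -b-> p1, -c-> p2
  p1 = (c.0)\{a,c} → stopped
  p2 = b.(rec X. (c.0)\{b,c,d} + c.b.X + (b.c.0)\{a,c}) → -b-> p0
Reachable graph of Q (4 states):
  q0 = rec X. (c.0)\{b,c,d} + c.b.X + (b.d.0)\{a,c} → -b-> q1, -c-> q2
  q1 = (d.0)\{a,c} → -d-> q3
  q2 = b.(rec X. (c.0)\{b,c,d} + c.b.X + (b.d.0)\{a,c}) → -b-> q0
  q3 = 0\{a,c} → stopped
Bisimilarity quotient blocks:
  B0 = {p0}
  B1 = {p1, q3}
  B2 = {p2}
  B3 = {q0}
  B4 = {q2}
  B5 = {q1}
p0 ∈ B0, q0 ∈ B3 → different blocks

P ≁ Q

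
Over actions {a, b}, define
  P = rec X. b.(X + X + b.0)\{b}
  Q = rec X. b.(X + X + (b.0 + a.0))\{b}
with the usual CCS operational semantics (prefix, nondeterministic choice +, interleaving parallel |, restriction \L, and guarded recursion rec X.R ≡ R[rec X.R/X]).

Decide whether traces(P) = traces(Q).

traces(P) ≠ traces(Q) — witness ⟨ba⟩

P's transition system — 2 states:
  s0 = rec X. b.(X + X + b.0)\{b} → --b--▸ s1
  s1 = ((rec X. b.(X + X + b.0)\{b}) + (rec X. b.(X + X + b.0)\{b}) + b.0)\{b} → deadlocked
Q's transition system — 3 states:
  t0 = rec X. b.(X + X + (b.0 + a.0))\{b} → --b--▸ t1
  t1 = ((rec X. b.(X + X + (b.0 + a.0))\{b}) + (rec X. b.(X + X + (b.0 + a.0))\{b}) + (b.0 + a.0))\{b} → --a--▸ t2
  t2 = 0\{b} → deadlocked
Executing ba from Q (initial set {t0}):
  [1] b ⇒ {t1}
  [2] a ⇒ {t2}
  — Q admits the full trace.
Executing ba from P (initial set {s0}):
  [1] b ⇒ {s1}
  [2] a ⇒ ∅  — P cannot continue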